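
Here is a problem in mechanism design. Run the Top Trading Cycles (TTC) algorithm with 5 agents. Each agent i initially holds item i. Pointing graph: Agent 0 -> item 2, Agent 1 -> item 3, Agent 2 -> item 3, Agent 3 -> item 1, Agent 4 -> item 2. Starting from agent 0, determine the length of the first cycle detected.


Step 1: Trace the pointer graph from agent 0: 0 -> 2 -> 3 -> 1 -> 3
Step 2: A cycle is detected when we revisit agent 3
Step 3: The cycle is: 3 -> 1 -> 3
Step 4: Cycle length = 2

2


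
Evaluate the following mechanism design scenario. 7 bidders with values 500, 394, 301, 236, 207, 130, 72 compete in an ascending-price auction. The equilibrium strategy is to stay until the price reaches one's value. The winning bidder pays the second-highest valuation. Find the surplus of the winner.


Step 1: Identify the highest value: 500
Step 2: Identify the second-highest value: 394
Step 3: The final price = second-highest value = 394
Step 4: Surplus = 500 - 394 = 106

106


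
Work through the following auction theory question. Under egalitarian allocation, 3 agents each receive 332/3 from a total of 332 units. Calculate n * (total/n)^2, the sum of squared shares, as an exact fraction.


Step 1: Each agent's share = 332/3
Step 2: Square of each share = (332/3)^2 = 110224/9
Step 3: Sum of squares = 3 * 110224/9 = 110224/3

110224/3


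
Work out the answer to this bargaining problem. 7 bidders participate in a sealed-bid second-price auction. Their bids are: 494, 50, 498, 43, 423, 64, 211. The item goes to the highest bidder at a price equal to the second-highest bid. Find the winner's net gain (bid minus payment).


Step 1: Sort bids in descending order: 498, 494, 423, 211, 64, 50, 43
Step 2: The winning bid is the highest: 498
Step 3: The payment equals the second-highest bid: 494
Step 4: Surplus = winner's bid - payment = 498 - 494 = 4

4


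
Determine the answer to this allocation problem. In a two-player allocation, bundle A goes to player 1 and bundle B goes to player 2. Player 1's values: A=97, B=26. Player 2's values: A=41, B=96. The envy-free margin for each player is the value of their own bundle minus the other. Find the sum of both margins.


Step 1: Player 1's margin = v1(A) - v1(B) = 97 - 26 = 71
Step 2: Player 2's margin = v2(B) - v2(A) = 96 - 41 = 55
Step 3: Total margin = 71 + 55 = 126

126


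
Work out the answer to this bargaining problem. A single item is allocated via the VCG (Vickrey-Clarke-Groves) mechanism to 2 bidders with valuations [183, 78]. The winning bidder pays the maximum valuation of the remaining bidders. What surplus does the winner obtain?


Step 1: The winner is the agent with the highest value: agent 0 with value 183
Step 2: Values of other agents: [78]
Step 3: VCG payment = max of others' values = 78
Step 4: Surplus = 183 - 78 = 105

105


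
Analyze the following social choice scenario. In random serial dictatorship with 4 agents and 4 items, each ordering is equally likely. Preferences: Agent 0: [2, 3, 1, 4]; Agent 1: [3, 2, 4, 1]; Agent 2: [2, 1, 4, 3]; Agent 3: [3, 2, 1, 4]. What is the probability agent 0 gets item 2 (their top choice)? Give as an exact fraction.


Step 1: Agent 0 wants item 2
Step 2: There are 24 possible orderings of agents
Step 3: In 10 orderings, agent 0 gets item 2
Step 4: Probability = 10/24 = 5/12

5/12


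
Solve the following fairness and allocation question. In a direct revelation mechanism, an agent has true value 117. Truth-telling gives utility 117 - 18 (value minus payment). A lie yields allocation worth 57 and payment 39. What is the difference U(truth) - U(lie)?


Step 1: U(truth) = value - payment = 117 - 18 = 99
Step 2: U(lie) = allocation - payment = 57 - 39 = 18
Step 3: IC gap = 99 - 18 = 81

81


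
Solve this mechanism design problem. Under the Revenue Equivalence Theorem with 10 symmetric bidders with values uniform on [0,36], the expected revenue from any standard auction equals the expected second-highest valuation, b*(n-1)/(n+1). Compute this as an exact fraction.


Step 1: By Revenue Equivalence, expected revenue = b*(n-1)/(n+1)
Step 2: Substituting n = 10, b = 36
Step 3: Revenue = 36*(10-1)/(10+1) = 36*9/11
Step 4: Revenue = 324/11

324/11


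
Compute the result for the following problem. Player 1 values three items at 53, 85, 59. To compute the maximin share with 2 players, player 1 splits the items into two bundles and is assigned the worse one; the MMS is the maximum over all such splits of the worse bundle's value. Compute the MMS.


Step 1: Item values = 53, 85, 59
Step 2: Enumerate all 2-bundle partitions and take the smaller bundle:
  Partition 1: {53} vs {85,59} -> bundles 53, 144; min = 53
  Partition 2: {85} vs {53,59} -> bundles 85, 112; min = 85
  Partition 3: {59} vs {53,85} -> bundles 59, 138; min = 59
Step 3: MMS = max(53, 85, 59) = 85

85


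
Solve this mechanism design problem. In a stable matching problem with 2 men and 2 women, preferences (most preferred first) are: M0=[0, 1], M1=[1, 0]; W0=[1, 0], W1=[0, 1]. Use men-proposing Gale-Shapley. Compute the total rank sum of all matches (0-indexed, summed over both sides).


Step 1: Run Gale-Shapley (men propose, women hold best offer):
  M0 proposes to W0; she accepts
  M1 proposes to W1; she accepts
Step 2: Final matching: W0-M0, W1-M1
Step 3: 0-indexed ranks (man's rank of his match, then woman's): 0 + 1 + 0 + 1
Step 4: Total rank sum = 2

2


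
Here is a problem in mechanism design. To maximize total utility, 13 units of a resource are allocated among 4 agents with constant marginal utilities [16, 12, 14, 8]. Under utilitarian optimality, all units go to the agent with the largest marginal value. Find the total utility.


Step 1: The marginal utilities are [16, 12, 14, 8]
Step 2: The highest marginal utility is 16
Step 3: All 13 units go to that agent
Step 4: Total utility = 16 * 13 = 208

208


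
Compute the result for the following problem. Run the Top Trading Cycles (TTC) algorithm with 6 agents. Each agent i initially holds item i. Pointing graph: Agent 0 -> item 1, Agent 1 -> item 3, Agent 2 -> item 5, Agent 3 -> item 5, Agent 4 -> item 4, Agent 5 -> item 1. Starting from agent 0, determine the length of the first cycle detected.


Step 1: Trace the pointer graph from agent 0: 0 -> 1 -> 3 -> 5 -> 1
Step 2: A cycle is detected when we revisit agent 1
Step 3: The cycle is: 1 -> 3 -> 5 -> 1
Step 4: Cycle length = 3

3


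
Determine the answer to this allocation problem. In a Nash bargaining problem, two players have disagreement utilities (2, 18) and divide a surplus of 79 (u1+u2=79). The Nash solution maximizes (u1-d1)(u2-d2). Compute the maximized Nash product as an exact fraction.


Step 1: The Nash solution splits surplus symmetrically above the disagreement point
Step 2: u1 = (total + d1 - d2)/2 = (79 + 2 - 18)/2 = 63/2
Step 3: u2 = (total - d1 + d2)/2 = (79 - 2 + 18)/2 = 95/2
Step 4: Nash product = (63/2 - 2) * (95/2 - 18)
Step 5: = 59/2 * 59/2 = 3481/4

3481/4


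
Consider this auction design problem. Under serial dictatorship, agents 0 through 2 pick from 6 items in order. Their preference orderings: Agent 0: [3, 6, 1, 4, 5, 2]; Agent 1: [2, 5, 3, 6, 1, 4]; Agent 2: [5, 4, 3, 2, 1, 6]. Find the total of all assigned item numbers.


Step 1: Agent 0 picks item 3
Step 2: Agent 1 picks item 2
Step 3: Agent 2 picks item 5
Step 4: Sum = 3 + 2 + 5 = 10

10


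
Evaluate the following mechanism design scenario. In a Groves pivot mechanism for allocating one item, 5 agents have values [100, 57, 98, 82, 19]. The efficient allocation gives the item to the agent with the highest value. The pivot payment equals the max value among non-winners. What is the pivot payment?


Step 1: The efficient winner is agent 0 with value 100
Step 2: Other agents' values: [57, 98, 82, 19]
Step 3: Pivot payment = max(others) = 98
Step 4: The winner pays 98

98


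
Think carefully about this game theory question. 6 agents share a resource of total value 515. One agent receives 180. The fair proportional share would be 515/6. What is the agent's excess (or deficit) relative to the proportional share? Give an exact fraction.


Step 1: Proportional share = 515/6
Step 2: Agent's actual allocation = 180
Step 3: Excess = 180 - 515/6 = 565/6

565/6


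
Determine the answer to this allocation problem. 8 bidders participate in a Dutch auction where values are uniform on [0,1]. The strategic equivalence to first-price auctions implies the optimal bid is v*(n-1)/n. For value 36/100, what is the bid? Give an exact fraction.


Step 1: Dutch auctions are strategically equivalent to first-price auctions
Step 2: The equilibrium bid is b(v) = v*(n-1)/n
Step 3: b = 9/25 * 7/8
Step 4: b = 63/200

63/200


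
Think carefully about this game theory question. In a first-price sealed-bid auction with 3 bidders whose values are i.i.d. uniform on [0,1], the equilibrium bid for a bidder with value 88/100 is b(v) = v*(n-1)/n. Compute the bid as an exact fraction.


Step 1: The symmetric BNE bidding function is b(v) = v * (n-1) / n
Step 2: Substitute v = 22/25 and n = 3
Step 3: b = 22/25 * 2/3
Step 4: b = 44/75

44/75


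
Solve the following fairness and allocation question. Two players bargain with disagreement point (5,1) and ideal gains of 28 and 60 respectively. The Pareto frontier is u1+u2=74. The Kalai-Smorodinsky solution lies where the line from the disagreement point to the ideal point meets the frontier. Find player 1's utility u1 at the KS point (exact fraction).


Step 1: At the KS point, (u1-d1)/r1 = (u2-d2)/r2 = t and u1+u2 = 74
Step 2: u1 = d1 + r1*t and u2 = d2 + r2*t, so (d1 + r1*t) + (d2 + r2*t) = 74
Step 3: t = (74 - 5 - 1)/(28 + 60) = 68/88 = 17/22
Step 4: u1 = d1 + r1*t = 5 + 28 * 17/22 = 293/11
Step 5: (Check: u2 = d2 + r2*t = 521/11; u1+u2 = 293/11 + 521/11 = 74, on the frontier.)

293/11


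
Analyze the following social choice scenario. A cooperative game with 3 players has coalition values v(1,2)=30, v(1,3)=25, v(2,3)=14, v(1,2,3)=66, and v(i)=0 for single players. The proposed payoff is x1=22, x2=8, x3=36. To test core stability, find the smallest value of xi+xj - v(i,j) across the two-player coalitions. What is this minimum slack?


Step 1: Slack for coalition (1,2): x1+x2 - v12 = 30 - 30 = 0
Step 2: Slack for coalition (1,3): x1+x3 - v13 = 58 - 25 = 33
Step 3: Slack for coalition (2,3): x2+x3 - v23 = 44 - 14 = 30
Step 4: Minimum slack = min(0, 33, 30) = 0, attained by (1,2); no pair can gain by deviating, so the allocation is in the core

0


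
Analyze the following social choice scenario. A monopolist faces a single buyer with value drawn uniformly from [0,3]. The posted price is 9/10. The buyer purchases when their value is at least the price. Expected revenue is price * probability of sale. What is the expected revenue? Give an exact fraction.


Step 1: Posted price r = 9/10, value support [0,3]
Step 2: P(v >= r) = (3 - 9/10)/3 = 7/10
Step 3: Expected revenue = r * P(v >= r) = 9/10 * 7/10
Step 4: Revenue = 63/100

63/100


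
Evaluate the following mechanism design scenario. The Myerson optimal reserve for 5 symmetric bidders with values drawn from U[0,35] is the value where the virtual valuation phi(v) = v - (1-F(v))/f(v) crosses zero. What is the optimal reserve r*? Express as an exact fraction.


Step 1: For U[0,35], F(v) = v/35 and f(v) = 1/35
Step 2: phi(v) = v - (1 - v/35)/(1/35) = v - (35 - v) = 2v - 35
Step 3: Set phi(r*) = 0: 2r* - 35 = 0
Step 4: r* = 35/2 (the number of bidders n = 5 does not enter)

35/2


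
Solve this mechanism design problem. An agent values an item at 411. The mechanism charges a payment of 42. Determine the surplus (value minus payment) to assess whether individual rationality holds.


Step 1: Surplus = value - payment = 411 - 42 = 369
Step 2: IR is satisfied (surplus >= 0)

369


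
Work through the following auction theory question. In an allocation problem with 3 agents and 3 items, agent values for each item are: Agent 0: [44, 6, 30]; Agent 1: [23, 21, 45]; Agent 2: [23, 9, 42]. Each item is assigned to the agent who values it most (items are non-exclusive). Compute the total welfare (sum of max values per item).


Step 1: For each item, find the maximum value among all agents.
Step 2: Item 0 -> Agent 0 (value 44)
Step 3: Item 1 -> Agent 1 (value 21)
Step 4: Item 2 -> Agent 1 (value 45)
Step 5: Total welfare = 44 + 21 + 45 = 110

110


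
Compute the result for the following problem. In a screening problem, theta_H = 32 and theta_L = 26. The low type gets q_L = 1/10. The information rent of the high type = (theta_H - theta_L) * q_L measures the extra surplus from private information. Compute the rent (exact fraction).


Step 1: theta_H - theta_L = 32 - 26 = 6
Step 2: Information rent = (theta_H - theta_L) * q_L
Step 3: = 6 * 1/10
Step 4: = 3/5

3/5


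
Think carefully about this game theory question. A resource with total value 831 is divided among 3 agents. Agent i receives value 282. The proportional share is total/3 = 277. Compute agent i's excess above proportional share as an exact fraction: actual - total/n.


Step 1: Proportional share = 831/3 = 277
Step 2: Agent's actual allocation = 282
Step 3: Excess = 282 - 277 = 5

5


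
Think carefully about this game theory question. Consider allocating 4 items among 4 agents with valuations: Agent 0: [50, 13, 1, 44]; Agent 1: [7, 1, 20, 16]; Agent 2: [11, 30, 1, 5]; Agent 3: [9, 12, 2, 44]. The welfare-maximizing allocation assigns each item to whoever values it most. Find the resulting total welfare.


Step 1: For each item, find the maximum value among all agents.
Step 2: Item 0 -> Agent 0 (value 50)
Step 3: Item 1 -> Agent 2 (value 30)
Step 4: Item 2 -> Agent 1 (value 20)
Step 5: Item 3 -> Agent 0 (value 44)
Step 6: Total welfare = 50 + 30 + 20 + 44 = 144

144


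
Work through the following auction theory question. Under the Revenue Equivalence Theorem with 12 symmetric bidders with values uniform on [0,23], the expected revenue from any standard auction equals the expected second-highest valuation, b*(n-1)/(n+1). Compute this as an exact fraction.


Step 1: By Revenue Equivalence, expected revenue = b*(n-1)/(n+1)
Step 2: Substituting n = 12, b = 23
Step 3: Revenue = 23*(12-1)/(12+1) = 23*11/13
Step 4: Revenue = 253/13

253/13


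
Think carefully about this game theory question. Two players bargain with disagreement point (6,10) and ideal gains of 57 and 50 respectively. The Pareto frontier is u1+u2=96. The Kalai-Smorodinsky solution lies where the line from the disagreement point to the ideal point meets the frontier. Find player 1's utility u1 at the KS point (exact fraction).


Step 1: At the KS point, (u1-d1)/r1 = (u2-d2)/r2 = t and u1+u2 = 96
Step 2: u1 = d1 + r1*t and u2 = d2 + r2*t, so (d1 + r1*t) + (d2 + r2*t) = 96
Step 3: t = (96 - 6 - 10)/(57 + 50) = 80/107
Step 4: u1 = d1 + r1*t = 6 + 57 * 80/107 = 5202/107
Step 5: (Check: u2 = d2 + r2*t = 5070/107; u1+u2 = 5202/107 + 5070/107 = 96, on the frontier.)

5202/107


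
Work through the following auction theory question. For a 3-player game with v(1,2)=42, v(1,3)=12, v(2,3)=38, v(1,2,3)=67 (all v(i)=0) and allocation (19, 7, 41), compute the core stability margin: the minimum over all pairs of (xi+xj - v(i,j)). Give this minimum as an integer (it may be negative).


Step 1: Slack for coalition (1,2): x1+x2 - v12 = 26 - 42 = -16
Step 2: Slack for coalition (1,3): x1+x3 - v13 = 60 - 12 = 48
Step 3: Slack for coalition (2,3): x2+x3 - v23 = 48 - 38 = 10
Step 4: Minimum slack = min(-16, 48, 10) = -16, attained by (1,2); coalition (1,2) can block (slack < 0), so the allocation is not in the core

-16


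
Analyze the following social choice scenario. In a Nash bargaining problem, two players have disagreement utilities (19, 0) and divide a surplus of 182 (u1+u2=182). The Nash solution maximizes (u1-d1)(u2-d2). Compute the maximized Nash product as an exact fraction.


Step 1: The Nash solution splits surplus symmetrically above the disagreement point
Step 2: u1 = (total + d1 - d2)/2 = (182 + 19 - 0)/2 = 201/2
Step 3: u2 = (total - d1 + d2)/2 = (182 - 19 + 0)/2 = 163/2
Step 4: Nash product = (201/2 - 19) * (163/2 - 0)
Step 5: = 163/2 * 163/2 = 26569/4

26569/4


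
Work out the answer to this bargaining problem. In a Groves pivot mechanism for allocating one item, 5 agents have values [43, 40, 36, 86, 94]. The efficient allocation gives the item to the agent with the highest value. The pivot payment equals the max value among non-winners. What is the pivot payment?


Step 1: The efficient winner is agent 4 with value 94
Step 2: Other agents' values: [43, 40, 36, 86]
Step 3: Pivot payment = max(others) = 86
Step 4: The winner pays 86

86


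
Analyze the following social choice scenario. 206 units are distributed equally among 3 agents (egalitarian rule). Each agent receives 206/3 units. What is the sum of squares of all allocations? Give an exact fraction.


Step 1: Each agent's share = 206/3
Step 2: Square of each share = (206/3)^2 = 42436/9
Step 3: Sum of squares = 3 * 42436/9 = 42436/3

42436/3


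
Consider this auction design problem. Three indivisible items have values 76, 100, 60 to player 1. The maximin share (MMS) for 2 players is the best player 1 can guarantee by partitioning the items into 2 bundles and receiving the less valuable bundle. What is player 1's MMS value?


Step 1: Item values = 76, 100, 60
Step 2: Enumerate all 2-bundle partitions and take the smaller bundle:
  Partition 1: {76} vs {100,60} -> bundles 76, 160; min = 76
  Partition 2: {100} vs {76,60} -> bundles 100, 136; min = 100
  Partition 3: {60} vs {76,100} -> bundles 60, 176; min = 60
Step 3: MMS = max(76, 100, 60) = 100

100


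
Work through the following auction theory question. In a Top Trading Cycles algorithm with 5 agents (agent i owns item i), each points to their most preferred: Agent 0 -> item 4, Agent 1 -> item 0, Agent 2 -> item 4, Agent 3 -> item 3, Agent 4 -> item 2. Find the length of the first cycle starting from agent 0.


Step 1: Trace the pointer graph from agent 0: 0 -> 4 -> 2 -> 4
Step 2: A cycle is detected when we revisit agent 4
Step 3: The cycle is: 4 -> 2 -> 4
Step 4: Cycle length = 2

2


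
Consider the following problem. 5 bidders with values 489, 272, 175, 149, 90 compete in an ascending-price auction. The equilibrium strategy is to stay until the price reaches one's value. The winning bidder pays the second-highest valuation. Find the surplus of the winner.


Step 1: Identify the highest value: 489
Step 2: Identify the second-highest value: 272
Step 3: The final price = second-highest value = 272
Step 4: Surplus = 489 - 272 = 217

217


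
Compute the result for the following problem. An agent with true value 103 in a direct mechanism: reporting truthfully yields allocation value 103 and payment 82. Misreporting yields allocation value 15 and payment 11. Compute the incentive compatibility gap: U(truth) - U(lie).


Step 1: U(truth) = value - payment = 103 - 82 = 21
Step 2: U(lie) = allocation - payment = 15 - 11 = 4
Step 3: IC gap = 21 - 4 = 17

17


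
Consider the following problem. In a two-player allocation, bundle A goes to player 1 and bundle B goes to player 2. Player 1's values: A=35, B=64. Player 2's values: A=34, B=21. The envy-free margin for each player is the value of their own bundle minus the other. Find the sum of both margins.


Step 1: Player 1's margin = v1(A) - v1(B) = 35 - 64 = -29
Step 2: Player 2's margin = v2(B) - v2(A) = 21 - 34 = -13
Step 3: Total margin = -29 + -13 = -42

-42


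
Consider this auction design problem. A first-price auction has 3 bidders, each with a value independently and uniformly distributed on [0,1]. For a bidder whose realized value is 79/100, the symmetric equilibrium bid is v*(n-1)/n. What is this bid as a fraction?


Step 1: The symmetric BNE bidding function is b(v) = v * (n-1) / n
Step 2: Substitute v = 79/100 and n = 3
Step 3: b = 79/100 * 2/3
Step 4: b = 79/150

79/150


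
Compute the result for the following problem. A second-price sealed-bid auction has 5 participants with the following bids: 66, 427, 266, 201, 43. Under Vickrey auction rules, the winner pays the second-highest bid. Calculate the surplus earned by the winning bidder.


Step 1: Sort bids in descending order: 427, 266, 201, 66, 43
Step 2: The winning bid is the highest: 427
Step 3: The payment equals the second-highest bid: 266
Step 4: Surplus = winner's bid - payment = 427 - 266 = 161

161


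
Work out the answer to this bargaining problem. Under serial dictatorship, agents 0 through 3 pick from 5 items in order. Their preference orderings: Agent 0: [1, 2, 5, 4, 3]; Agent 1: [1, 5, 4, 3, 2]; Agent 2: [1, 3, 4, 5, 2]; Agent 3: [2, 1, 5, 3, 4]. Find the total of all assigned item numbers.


Step 1: Agent 0 picks item 1
Step 2: Agent 1 picks item 5
Step 3: Agent 2 picks item 3
Step 4: Agent 3 picks item 2
Step 5: Sum = 1 + 5 + 3 + 2 = 11

11


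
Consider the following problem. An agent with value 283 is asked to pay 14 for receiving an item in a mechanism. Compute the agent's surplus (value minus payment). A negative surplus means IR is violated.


Step 1: Surplus = value - payment = 283 - 14 = 269
Step 2: IR is satisfied (surplus >= 0)

269


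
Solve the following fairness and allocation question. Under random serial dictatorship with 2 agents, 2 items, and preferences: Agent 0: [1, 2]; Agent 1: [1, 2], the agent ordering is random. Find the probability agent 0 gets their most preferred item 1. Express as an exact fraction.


Step 1: Agent 0 wants item 1
Step 2: There are 2 possible orderings of agents
Step 3: In 1 orderings, agent 0 gets item 1
Step 4: Probability = 1/2

1/2


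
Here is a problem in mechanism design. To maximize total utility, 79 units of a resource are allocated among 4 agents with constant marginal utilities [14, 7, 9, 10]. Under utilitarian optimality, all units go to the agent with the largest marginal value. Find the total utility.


Step 1: The marginal utilities are [14, 7, 9, 10]
Step 2: The highest marginal utility is 14
Step 3: All 79 units go to that agent
Step 4: Total utility = 14 * 79 = 1106

1106


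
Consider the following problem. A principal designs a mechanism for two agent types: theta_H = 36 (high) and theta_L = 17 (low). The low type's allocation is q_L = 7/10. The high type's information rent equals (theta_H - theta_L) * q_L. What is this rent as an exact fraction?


Step 1: theta_H - theta_L = 36 - 17 = 19
Step 2: Information rent = (theta_H - theta_L) * q_L
Step 3: = 19 * 7/10
Step 4: = 133/10

133/10


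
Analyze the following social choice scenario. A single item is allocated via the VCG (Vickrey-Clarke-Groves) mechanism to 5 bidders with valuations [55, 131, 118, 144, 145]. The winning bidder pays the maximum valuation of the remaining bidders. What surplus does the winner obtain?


Step 1: The winner is the agent with the highest value: agent 4 with value 145
Step 2: Values of other agents: [55, 131, 118, 144]
Step 3: VCG payment = max of others' values = 144
Step 4: Surplus = 145 - 144 = 1

1


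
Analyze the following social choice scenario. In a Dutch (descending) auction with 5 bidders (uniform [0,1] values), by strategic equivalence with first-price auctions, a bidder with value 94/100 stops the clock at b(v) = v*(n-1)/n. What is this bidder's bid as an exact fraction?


Step 1: Dutch auctions are strategically equivalent to first-price auctions
Step 2: The equilibrium bid is b(v) = v*(n-1)/n
Step 3: b = 47/50 * 4/5
Step 4: b = 94/125

94/125


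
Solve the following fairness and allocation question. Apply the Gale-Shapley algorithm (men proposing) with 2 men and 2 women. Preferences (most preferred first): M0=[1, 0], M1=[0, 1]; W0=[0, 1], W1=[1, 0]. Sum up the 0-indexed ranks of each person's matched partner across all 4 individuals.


Step 1: Run Gale-Shapley (men propose, women hold best offer):
  M0 proposes to W1; she accepts
  M1 proposes to W0; she accepts
Step 2: Final matching: W0-M1, W1-M0
Step 3: 0-indexed ranks (man's rank of his match, then woman's): 0 + 1 + 0 + 1
Step 4: Total rank sum = 2

2


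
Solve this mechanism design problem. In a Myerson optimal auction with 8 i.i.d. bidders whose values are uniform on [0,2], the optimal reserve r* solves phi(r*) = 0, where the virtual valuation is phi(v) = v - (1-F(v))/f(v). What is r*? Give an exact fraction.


Step 1: For U[0,2], F(v) = v/2 and f(v) = 1/2
Step 2: phi(v) = v - (1 - v/2)/(1/2) = v - (2 - v) = 2v - 2
Step 3: Set phi(r*) = 0: 2r* - 2 = 0
Step 4: r* = 2/2 = 1 (the number of bidders n = 8 does not enter)

1


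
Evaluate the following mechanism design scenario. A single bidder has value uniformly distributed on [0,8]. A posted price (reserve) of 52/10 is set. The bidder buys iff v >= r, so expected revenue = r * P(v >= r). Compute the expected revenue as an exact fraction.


Step 1: Posted price r = 26/5, value support [0,8]
Step 2: P(v >= r) = (8 - 26/5)/8 = 7/20
Step 3: Expected revenue = r * P(v >= r) = 26/5 * 7/20
Step 4: Revenue = 91/50

91/50


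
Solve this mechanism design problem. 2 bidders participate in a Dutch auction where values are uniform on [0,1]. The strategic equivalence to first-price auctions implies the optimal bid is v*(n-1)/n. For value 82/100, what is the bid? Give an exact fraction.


Step 1: Dutch auctions are strategically equivalent to first-price auctions
Step 2: The equilibrium bid is b(v) = v*(n-1)/n
Step 3: b = 41/50 * 1/2
Step 4: b = 41/100

41/100


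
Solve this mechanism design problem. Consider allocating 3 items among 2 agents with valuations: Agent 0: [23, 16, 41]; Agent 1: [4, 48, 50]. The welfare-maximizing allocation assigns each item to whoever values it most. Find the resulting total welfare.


Step 1: For each item, find the maximum value among all agents.
Step 2: Item 0 -> Agent 0 (value 23)
Step 3: Item 1 -> Agent 1 (value 48)
Step 4: Item 2 -> Agent 1 (value 50)
Step 5: Total welfare = 23 + 48 + 50 = 121

121


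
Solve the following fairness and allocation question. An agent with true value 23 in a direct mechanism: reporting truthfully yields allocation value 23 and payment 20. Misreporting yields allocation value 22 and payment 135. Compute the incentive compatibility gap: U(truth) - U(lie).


Step 1: U(truth) = value - payment = 23 - 20 = 3
Step 2: U(lie) = allocation - payment = 22 - 135 = -113
Step 3: IC gap = 3 - (-113) = 116

116


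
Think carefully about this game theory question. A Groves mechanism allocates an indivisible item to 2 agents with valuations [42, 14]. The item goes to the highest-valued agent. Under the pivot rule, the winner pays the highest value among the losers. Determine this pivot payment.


Step 1: The efficient winner is agent 0 with value 42
Step 2: Other agents' values: [14]
Step 3: Pivot payment = max(others) = 14
Step 4: The winner pays 14

14


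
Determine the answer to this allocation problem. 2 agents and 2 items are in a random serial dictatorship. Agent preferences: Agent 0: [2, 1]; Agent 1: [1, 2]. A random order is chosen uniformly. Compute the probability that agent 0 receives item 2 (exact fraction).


Step 1: Agent 0 wants item 2
Step 2: There are 2 possible orderings of agents
Step 3: In 2 orderings, agent 0 gets item 2
Step 4: Probability = 2/2 = 1

1


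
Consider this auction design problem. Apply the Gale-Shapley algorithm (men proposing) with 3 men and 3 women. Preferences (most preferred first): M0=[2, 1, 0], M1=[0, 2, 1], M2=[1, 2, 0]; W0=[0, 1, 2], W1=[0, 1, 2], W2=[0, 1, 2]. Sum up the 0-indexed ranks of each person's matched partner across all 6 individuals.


Step 1: Run Gale-Shapley (men propose, women hold best offer):
  M0 proposes to W2; she accepts
  M1 proposes to W0; she accepts
  M2 proposes to W1; she accepts
Step 2: Final matching: W0-M1, W1-M2, W2-M0
Step 3: 0-indexed ranks (man's rank of his match, then woman's): 0 + 1 + 0 + 2 + 0 + 0
Step 4: Total rank sum = 3

3


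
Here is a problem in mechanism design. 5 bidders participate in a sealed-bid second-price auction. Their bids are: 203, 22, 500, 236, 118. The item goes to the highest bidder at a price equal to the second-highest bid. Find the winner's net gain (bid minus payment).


Step 1: Sort bids in descending order: 500, 236, 203, 118, 22
Step 2: The winning bid is the highest: 500
Step 3: The payment equals the second-highest bid: 236
Step 4: Surplus = winner's bid - payment = 500 - 236 = 264

264


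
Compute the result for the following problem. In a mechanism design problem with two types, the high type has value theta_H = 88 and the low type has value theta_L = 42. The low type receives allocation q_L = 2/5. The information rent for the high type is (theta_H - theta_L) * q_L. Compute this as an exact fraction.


Step 1: theta_H - theta_L = 88 - 42 = 46
Step 2: Information rent = (theta_H - theta_L) * q_L
Step 3: = 46 * 2/5
Step 4: = 92/5

92/5


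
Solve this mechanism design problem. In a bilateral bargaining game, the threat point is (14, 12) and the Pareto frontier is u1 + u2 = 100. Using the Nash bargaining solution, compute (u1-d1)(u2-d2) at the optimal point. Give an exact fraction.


Step 1: The Nash solution splits surplus symmetrically above the disagreement point
Step 2: u1 = (total + d1 - d2)/2 = (100 + 14 - 12)/2 = 51
Step 3: u2 = (total - d1 + d2)/2 = (100 - 14 + 12)/2 = 49
Step 4: Nash product = (51 - 14) * (49 - 12)
Step 5: = 37 * 37 = 1369

1369


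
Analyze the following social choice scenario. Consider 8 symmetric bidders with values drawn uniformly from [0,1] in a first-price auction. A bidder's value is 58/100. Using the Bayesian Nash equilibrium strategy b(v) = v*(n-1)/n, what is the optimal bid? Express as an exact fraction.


Step 1: The symmetric BNE bidding function is b(v) = v * (n-1) / n
Step 2: Substitute v = 29/50 and n = 8
Step 3: b = 29/50 * 7/8
Step 4: b = 203/400

203/400


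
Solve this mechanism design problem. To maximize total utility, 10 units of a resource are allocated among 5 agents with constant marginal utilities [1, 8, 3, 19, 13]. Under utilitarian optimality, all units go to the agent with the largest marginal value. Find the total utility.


Step 1: The marginal utilities are [1, 8, 3, 19, 13]
Step 2: The highest marginal utility is 19
Step 3: All 10 units go to that agent
Step 4: Total utility = 19 * 10 = 190

190


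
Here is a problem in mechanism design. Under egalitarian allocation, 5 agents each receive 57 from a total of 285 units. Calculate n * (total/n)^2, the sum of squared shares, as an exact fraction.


Step 1: Each agent's share = 285/5 = 57
Step 2: Square of each share = (57)^2 = 3249
Step 3: Sum of squares = 5 * 3249 = 16245

16245


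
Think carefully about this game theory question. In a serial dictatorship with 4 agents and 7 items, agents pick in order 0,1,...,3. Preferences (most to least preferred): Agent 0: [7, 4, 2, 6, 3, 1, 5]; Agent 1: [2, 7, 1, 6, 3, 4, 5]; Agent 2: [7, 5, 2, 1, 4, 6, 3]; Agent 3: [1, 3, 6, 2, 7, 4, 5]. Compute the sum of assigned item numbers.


Step 1: Agent 0 picks item 7
Step 2: Agent 1 picks item 2
Step 3: Agent 2 picks item 5
Step 4: Agent 3 picks item 1
Step 5: Sum = 7 + 2 + 5 + 1 = 15

15


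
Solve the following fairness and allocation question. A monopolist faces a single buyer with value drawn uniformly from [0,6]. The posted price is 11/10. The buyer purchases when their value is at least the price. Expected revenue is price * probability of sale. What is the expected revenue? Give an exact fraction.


Step 1: Posted price r = 11/10, value support [0,6]
Step 2: P(v >= r) = (6 - 11/10)/6 = 49/60
Step 3: Expected revenue = r * P(v >= r) = 11/10 * 49/60
Step 4: Revenue = 539/600

539/600


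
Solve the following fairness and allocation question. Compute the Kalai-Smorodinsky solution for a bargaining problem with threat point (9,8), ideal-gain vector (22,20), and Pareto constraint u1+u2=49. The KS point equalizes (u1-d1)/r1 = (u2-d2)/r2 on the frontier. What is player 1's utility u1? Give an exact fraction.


Step 1: At the KS point, (u1-d1)/r1 = (u2-d2)/r2 = t and u1+u2 = 49
Step 2: u1 = d1 + r1*t and u2 = d2 + r2*t, so (d1 + r1*t) + (d2 + r2*t) = 49
Step 3: t = (49 - 9 - 8)/(22 + 20) = 32/42 = 16/21
Step 4: u1 = d1 + r1*t = 9 + 22 * 16/21 = 541/21
Step 5: (Check: u2 = d2 + r2*t = 488/21; u1+u2 = 541/21 + 488/21 = 49, on the frontier.)

541/21


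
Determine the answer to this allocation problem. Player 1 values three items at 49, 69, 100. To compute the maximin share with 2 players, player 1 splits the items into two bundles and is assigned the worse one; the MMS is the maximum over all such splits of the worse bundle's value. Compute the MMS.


Step 1: Item values = 49, 69, 100
Step 2: Enumerate all 2-bundle partitions and take the smaller bundle:
  Partition 1: {49} vs {69,100} -> bundles 49, 169; min = 49
  Partition 2: {69} vs {49,100} -> bundles 69, 149; min = 69
  Partition 3: {100} vs {49,69} -> bundles 100, 118; min = 100
Step 3: MMS = max(49, 69, 100) = 100

100


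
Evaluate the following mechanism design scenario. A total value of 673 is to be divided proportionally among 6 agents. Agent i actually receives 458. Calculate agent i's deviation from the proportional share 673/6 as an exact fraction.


Step 1: Proportional share = 673/6
Step 2: Agent's actual allocation = 458
Step 3: Excess = 458 - 673/6 = 2075/6

2075/6


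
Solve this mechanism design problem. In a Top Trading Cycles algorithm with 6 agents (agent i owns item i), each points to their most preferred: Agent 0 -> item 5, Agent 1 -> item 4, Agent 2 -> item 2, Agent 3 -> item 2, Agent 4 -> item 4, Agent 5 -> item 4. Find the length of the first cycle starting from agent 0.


Step 1: Trace the pointer graph from agent 0: 0 -> 5 -> 4 -> 4
Step 2: A cycle is detected when we revisit agent 4
Step 3: The cycle is: 4 -> 4
Step 4: Cycle length = 1

1


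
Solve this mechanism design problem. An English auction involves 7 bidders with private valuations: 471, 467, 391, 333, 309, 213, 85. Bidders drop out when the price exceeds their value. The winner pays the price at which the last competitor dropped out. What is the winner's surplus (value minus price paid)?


Step 1: Identify the highest value: 471
Step 2: Identify the second-highest value: 467
Step 3: The final price = second-highest value = 467
Step 4: Surplus = 471 - 467 = 4

4


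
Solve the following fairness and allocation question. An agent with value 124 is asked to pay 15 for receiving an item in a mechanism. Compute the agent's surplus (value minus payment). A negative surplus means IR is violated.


Step 1: Surplus = value - payment = 124 - 15 = 109
Step 2: IR is satisfied (surplus >= 0)

109


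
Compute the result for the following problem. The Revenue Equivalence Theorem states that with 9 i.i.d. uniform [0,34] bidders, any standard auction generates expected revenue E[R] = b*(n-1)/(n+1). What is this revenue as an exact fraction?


Step 1: By Revenue Equivalence, expected revenue = b*(n-1)/(n+1)
Step 2: Substituting n = 9, b = 34
Step 3: Revenue = 34*(9-1)/(9+1) = 34*8/10
Step 4: Revenue = 272/10 = 136/5

136/5


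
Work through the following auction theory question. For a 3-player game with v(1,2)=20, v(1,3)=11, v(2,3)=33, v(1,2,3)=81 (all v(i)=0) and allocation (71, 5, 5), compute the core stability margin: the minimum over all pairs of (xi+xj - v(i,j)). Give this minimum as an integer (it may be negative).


Step 1: Slack for coalition (1,2): x1+x2 - v12 = 76 - 20 = 56
Step 2: Slack for coalition (1,3): x1+x3 - v13 = 76 - 11 = 65
Step 3: Slack for coalition (2,3): x2+x3 - v23 = 10 - 33 = -23
Step 4: Minimum slack = min(56, 65, -23) = -23, attained by (2,3); coalition (2,3) can block (slack < 0), so the allocation is not in the core

-23


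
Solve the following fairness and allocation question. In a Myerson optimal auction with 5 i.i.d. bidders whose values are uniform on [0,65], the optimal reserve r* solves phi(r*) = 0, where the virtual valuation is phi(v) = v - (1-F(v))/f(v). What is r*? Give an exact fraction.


Step 1: For U[0,65], F(v) = v/65 and f(v) = 1/65
Step 2: phi(v) = v - (1 - v/65)/(1/65) = v - (65 - v) = 2v - 65
Step 3: Set phi(r*) = 0: 2r* - 65 = 0
Step 4: r* = 65/2 (the number of bidders n = 5 does not enter)

65/2


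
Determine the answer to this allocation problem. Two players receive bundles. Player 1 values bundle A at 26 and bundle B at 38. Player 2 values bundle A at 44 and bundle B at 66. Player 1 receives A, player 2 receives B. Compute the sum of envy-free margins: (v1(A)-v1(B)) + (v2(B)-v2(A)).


Step 1: Player 1's margin = v1(A) - v1(B) = 26 - 38 = -12
Step 2: Player 2's margin = v2(B) - v2(A) = 66 - 44 = 22
Step 3: Total margin = -12 + 22 = 10

10


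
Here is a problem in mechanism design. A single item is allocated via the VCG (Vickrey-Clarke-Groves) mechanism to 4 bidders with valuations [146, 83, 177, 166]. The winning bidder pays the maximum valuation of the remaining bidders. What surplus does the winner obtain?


Step 1: The winner is the agent with the highest value: agent 2 with value 177
Step 2: Values of other agents: [146, 83, 166]
Step 3: VCG payment = max of others' values = 166
Step 4: Surplus = 177 - 166 = 11

11


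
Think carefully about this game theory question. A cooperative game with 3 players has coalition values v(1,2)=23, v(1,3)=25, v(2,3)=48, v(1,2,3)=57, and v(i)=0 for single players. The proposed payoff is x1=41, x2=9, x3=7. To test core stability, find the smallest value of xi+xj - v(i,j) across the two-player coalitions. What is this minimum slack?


Step 1: Slack for coalition (1,2): x1+x2 - v12 = 50 - 23 = 27
Step 2: Slack for coalition (1,3): x1+x3 - v13 = 48 - 25 = 23
Step 3: Slack for coalition (2,3): x2+x3 - v23 = 16 - 48 = -32
Step 4: Minimum slack = min(27, 23, -32) = -32, attained by (2,3); coalition (2,3) can block (slack < 0), so the allocation is not in the core

-32


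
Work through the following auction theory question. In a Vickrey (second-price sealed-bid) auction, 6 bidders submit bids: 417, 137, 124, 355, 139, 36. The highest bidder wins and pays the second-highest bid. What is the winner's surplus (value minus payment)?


Step 1: Sort bids in descending order: 417, 355, 139, 137, 124, 36
Step 2: The winning bid is the highest: 417
Step 3: The payment equals the second-highest bid: 355
Step 4: Surplus = winner's bid - payment = 417 - 355 = 62

62


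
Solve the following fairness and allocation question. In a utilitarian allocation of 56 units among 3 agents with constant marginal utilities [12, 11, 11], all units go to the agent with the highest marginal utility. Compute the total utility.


Step 1: The marginal utilities are [12, 11, 11]
Step 2: The highest marginal utility is 12
Step 3: All 56 units go to that agent
Step 4: Total utility = 12 * 56 = 672

672


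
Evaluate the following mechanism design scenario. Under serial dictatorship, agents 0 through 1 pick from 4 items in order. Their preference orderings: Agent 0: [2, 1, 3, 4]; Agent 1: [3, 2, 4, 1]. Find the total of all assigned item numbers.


Step 1: Agent 0 picks item 2
Step 2: Agent 1 picks item 3
Step 3: Sum = 2 + 3 = 5

5


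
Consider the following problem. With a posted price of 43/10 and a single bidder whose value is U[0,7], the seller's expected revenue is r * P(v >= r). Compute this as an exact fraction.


Step 1: Posted price r = 43/10, value support [0,7]
Step 2: P(v >= r) = (7 - 43/10)/7 = 27/70
Step 3: Expected revenue = r * P(v >= r) = 43/10 * 27/70
Step 4: Revenue = 1161/700

1161/700


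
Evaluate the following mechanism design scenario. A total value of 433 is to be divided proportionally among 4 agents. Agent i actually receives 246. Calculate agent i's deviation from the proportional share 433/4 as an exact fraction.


Step 1: Proportional share = 433/4
Step 2: Agent's actual allocation = 246
Step 3: Excess = 246 - 433/4 = 551/4

551/4


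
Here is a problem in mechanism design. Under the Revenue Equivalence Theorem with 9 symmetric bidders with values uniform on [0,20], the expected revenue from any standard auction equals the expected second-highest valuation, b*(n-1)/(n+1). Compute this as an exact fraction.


Step 1: By Revenue Equivalence, expected revenue = b*(n-1)/(n+1)
Step 2: Substituting n = 9, b = 20
Step 3: Revenue = 20*(9-1)/(9+1) = 20*8/10
Step 4: Revenue = 160/10 = 16

16
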